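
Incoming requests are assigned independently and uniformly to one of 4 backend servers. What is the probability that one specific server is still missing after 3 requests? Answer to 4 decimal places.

Each request misses the fixed server with probability (4-1)/4 = 3/4, independently.
P(still missing after 3) = (3/4)^3 = 0.42188.

0.4219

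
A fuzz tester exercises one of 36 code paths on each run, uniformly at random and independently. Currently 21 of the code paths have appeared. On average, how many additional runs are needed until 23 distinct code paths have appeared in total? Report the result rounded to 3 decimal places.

The wait to go from k to k+1 distinct code paths is geometric with mean 36/(36-k).
Sum over k = 21,...,22: E = 36/15 + 36/14 = 4.9714.

4.971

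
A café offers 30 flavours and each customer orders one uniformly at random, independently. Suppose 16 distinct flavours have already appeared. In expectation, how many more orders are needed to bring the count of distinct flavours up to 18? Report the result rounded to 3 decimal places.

With k distinct flavours already seen, the next new one takes an expected 30/(30-k) orders.
Sum over k = 16,...,17: E = 30/14 + 30/13 = 4.4505.

4.451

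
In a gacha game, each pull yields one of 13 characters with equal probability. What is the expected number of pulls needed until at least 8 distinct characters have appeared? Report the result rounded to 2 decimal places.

11.66

Going from k to k+1 distinct takes a geometric number of pulls with mean 13/(13-k).
Sum over k = 0,...,7: E = 13/13 + 13/12 + 13/11 + ... + 13/7 + 13/6 = 11.658.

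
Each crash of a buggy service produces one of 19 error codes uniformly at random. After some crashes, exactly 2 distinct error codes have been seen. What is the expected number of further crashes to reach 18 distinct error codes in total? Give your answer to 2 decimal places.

With k distinct error codes already seen, the next new one takes an expected 19/(19-k) crashes.
Sum over k = 2,...,17: E = 19/17 + 19/16 + 19/15 + ... + 19/3 + 19/2 = 46.351.

46.35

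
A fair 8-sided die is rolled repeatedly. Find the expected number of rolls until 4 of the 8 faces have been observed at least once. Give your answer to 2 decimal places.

With k distinct faces already seen, the next new one arrives after an expected 8/(8-k) rolls.
Sum over k = 0,...,3: E = 8/8 + 8/7 + 8/6 + 8/5 = 5.076.

5.08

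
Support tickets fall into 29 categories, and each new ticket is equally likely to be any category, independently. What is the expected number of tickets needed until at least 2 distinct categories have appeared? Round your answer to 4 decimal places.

Going from k to k+1 distinct takes a geometric number of tickets with mean 29/(29-k).
Sum over k = 0,...,1: E = 29/29 + 29/28 = 2.03571.

2.0357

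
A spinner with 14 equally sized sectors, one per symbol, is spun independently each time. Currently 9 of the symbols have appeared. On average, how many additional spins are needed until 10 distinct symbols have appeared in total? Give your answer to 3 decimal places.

From k distinct to k+1 distinct takes on average 14/(14-k) spins.
Only the k = 9 term is needed: E = 14/5 = 2.8000.

2.800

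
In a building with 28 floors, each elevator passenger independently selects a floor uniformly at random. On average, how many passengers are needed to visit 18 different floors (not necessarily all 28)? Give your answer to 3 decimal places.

With k distinct floors already seen, the next new one arrives after an expected 28/(28-k) passengers.
Sum over k = 0,...,17: E = 28/28 + 28/27 + 28/26 + ... + 28/12 + 28/11 = 27.9497.

27.950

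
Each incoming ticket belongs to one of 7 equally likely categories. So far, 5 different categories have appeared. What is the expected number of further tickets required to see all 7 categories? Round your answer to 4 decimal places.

The wait to go from k to k+1 distinct categories is geometric with mean 7/(7-k).
Sum over k = 5,...,6: E = 7/2 + 7/1 = 10.50000.

10.5000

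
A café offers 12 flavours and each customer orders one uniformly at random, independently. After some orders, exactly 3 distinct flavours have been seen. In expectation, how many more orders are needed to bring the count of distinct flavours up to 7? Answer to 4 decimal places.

6.5476

From k distinct to k+1 distinct takes on average 12/(12-k) orders.
Sum over k = 3,...,6: E = 12/9 + 12/8 + 12/7 + 12/6 = 6.54762.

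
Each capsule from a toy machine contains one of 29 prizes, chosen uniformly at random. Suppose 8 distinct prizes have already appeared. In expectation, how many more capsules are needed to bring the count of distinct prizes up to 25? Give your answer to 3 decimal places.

The wait to go from k to k+1 distinct prizes is geometric with mean 29/(29-k).
Sum over k = 8,...,24: E = 29/21 + 29/20 + 29/19 + ... + 29/6 + 29/5 = 45.2987.

45.299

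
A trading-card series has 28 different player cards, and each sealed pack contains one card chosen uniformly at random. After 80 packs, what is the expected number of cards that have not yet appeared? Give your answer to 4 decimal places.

1.5262

For each card, P(unseen after 80) = (27/28)^80 = 0.05451.
By linearity of expectation, E[unseen] = 28·(27/28)^80 = 1.52622.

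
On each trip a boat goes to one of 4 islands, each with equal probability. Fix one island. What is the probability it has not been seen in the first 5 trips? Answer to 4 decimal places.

On each trip the fixed island fails to appear with probability 3/4.
P(still missing after 5) = (3/4)^5 = 0.23730.

0.2373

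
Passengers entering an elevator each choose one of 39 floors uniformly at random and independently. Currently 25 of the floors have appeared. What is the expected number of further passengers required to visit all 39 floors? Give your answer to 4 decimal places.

From k distinct to k+1 distinct takes on average 39/(39-k) passengers.
Sum over k = 25,...,38: E = 39/14 + 39/13 + 39/12 + ... + 39/2 + 39/1 = 126.81093.

126.8109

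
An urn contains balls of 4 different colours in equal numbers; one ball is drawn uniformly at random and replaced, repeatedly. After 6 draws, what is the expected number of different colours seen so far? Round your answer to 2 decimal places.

For each colour, P(seen in 6 draws) = 1 - (3/4)^6 = 0.822.
By linearity of expectation, E[distinct seen] = 4·(1 - (3/4)^6) = 3.288.

3.29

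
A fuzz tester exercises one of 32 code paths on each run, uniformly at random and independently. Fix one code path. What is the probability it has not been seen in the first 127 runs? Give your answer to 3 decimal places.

On each run the fixed code path fails to appear with probability 31/32.
P(still missing after 127) = (31/32)^127 = 0.0177.

0.018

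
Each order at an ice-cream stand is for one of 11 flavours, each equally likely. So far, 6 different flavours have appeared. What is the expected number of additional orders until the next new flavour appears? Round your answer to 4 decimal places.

Each order yields a new flavour with probability (11-6)/11 = 5/11, so the wait is geometric with mean 11/5.
E = 11/5 = 2.20000.

2.2000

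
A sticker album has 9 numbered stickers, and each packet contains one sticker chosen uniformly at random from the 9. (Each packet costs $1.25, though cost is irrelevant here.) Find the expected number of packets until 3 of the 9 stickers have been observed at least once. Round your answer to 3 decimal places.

3.411

Going from k to k+1 distinct takes a geometric number of packets with mean 9/(9-k).
Sum over k = 0,...,2: E = 9/9 + 9/8 + 9/7 = 3.4107.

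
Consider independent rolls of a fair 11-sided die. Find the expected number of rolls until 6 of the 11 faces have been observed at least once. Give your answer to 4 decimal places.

With k distinct faces already seen, the next new one arrives after an expected 11/(11-k) rolls.
Sum over k = 0,...,5: E = 11/11 + 11/10 + 11/9 + 11/8 + 11/7 + 11/6 = 8.10198.

8.1020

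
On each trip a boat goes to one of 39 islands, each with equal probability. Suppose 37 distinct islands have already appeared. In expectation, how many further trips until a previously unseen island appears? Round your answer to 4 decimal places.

19.5000

Each trip yields a new island with probability (39-37)/39 = 2/39, so the wait is geometric with mean 39/2.
E = 39/2 = 19.50000.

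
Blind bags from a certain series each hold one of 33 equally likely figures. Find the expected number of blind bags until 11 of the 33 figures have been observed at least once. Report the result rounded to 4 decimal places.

With k distinct figures already seen, the next new one arrives after an expected 33/(33-k) blind bags.
Sum over k = 0,...,10: E = 33/33 + 33/32 + 33/31 + ... + 33/24 + 33/23 = 13.13350.

13.1335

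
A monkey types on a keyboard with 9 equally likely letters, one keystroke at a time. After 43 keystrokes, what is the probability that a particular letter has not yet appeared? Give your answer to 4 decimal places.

Each keystroke misses the fixed letter with probability (9-1)/9 = 8/9, independently.
P(still missing after 43) = (8/9)^43 = 0.00632.

0.0063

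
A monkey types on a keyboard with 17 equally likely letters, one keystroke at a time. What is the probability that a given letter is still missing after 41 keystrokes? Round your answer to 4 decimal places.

0.0833

On each keystroke the fixed letter fails to appear with probability 16/17.
P(still missing after 41) = (16/17)^41 = 0.08327.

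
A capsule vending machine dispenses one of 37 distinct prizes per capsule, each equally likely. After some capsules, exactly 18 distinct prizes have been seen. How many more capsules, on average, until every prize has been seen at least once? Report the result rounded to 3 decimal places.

The wait to go from k to k+1 distinct prizes is geometric with mean 37/(37-k).
Sum over k = 18,...,36: E = 37/19 + 37/18 + 37/17 + ... + 37/2 + 37/1 = 131.2664.

131.266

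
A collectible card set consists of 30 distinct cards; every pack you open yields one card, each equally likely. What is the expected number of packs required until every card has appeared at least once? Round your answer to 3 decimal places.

119.850

The wait to go from k to k+1 distinct cards is geometric with mean 30/(30-k).
E[T] = 30/30 + 30/29 + 30/28 + ... + 30/2 + 30/1 = 30·H_{30}.
H_{30} = 3.9950, so E[T] = 119.8496.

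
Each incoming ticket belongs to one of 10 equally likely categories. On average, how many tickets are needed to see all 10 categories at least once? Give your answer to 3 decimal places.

After k distinct categories have appeared, the next ticket gives a new one with probability (10-k)/10, so the expected wait for the (k+1)-th is 10/(10-k).
E[T] = 10/10 + 10/9 + 10/8 + ... + 10/2 + 10/1 = 10·H_{10}.
H_{10} = 2.9290, so E[T] = 29.2897.

29.290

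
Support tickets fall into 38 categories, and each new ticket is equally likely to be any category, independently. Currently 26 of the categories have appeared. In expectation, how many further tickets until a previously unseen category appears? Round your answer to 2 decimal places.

The number of tickets until the next new category is geometric with success probability 12/38, so its mean is 38/12.
E = 38/12 = 3.167.

3.17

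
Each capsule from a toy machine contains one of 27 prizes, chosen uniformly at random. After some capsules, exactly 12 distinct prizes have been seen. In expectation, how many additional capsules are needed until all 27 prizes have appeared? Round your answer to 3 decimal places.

With k distinct prizes already seen, the next new one takes an expected 27/(27-k) capsules.
Sum over k = 12,...,26: E = 27/15 + 27/14 + 27/13 + ... + 27/2 + 27/1 = 89.5922.

89.592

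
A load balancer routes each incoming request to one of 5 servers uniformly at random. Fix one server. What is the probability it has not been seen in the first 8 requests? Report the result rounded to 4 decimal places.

0.1678

On each request the fixed server fails to appear with probability 4/5.
P(still missing after 8) = (4/5)^8 = 0.16777.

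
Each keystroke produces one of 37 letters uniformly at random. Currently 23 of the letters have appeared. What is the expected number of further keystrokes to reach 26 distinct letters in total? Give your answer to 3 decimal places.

The wait to go from k to k+1 distinct letters is geometric with mean 37/(37-k).
Sum over k = 23,...,25: E = 37/14 + 37/13 + 37/12 = 8.5723.

8.572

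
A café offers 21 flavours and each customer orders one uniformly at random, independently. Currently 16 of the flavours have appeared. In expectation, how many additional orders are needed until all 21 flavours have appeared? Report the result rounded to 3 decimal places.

The wait to go from k to k+1 distinct flavours is geometric with mean 21/(21-k).
Sum over k = 16,...,20: E = 21/5 + 21/4 + 21/3 + 21/2 + 21/1 = 47.9500.

47.950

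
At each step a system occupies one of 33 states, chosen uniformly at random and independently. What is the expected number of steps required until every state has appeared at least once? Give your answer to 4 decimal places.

134.9303

Split into phases: going from k distinct to k+1 distinct takes on average 33/(33-k) steps.
E[T] = 33/33 + 33/32 + 33/31 + ... + 33/2 + 33/1 = 33·H_{33}.
H_{33} = 4.08880, so E[T] = 134.93034.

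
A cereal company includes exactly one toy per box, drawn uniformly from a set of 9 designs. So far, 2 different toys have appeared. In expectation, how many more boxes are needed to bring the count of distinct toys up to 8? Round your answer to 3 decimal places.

From k distinct to k+1 distinct takes on average 9/(9-k) boxes.
Sum over k = 2,...,7: E = 9/7 + 9/6 + 9/5 + 9/4 + 9/3 + 9/2 = 14.3357.

14.336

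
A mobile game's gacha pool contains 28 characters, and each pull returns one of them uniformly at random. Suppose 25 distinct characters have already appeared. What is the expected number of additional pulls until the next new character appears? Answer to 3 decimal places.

9.333

Each pull yields a new character with probability (28-25)/28 = 3/28, so the wait is geometric with mean 28/3.
E = 28/3 = 9.3333.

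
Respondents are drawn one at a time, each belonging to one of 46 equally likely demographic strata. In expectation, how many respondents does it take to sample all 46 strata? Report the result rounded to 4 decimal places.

After k distinct strata have appeared, the next respondent gives a new one with probability (46-k)/46, so the expected wait for the (k+1)-th is 46/(46-k).
E[T] = 46/46 + 46/45 + 46/44 + ... + 46/2 + 46/1 = 46·H_{46}.
H_{46} = 4.41669, so E[T] = 203.16761.

203.1676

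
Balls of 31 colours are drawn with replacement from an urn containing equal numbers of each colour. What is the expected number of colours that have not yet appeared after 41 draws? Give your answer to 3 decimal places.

For each colour, P(unseen after 41) = (30/31)^41 = 0.2607.
By linearity of expectation, E[unseen] = 31·(30/31)^41 = 8.0817.

8.082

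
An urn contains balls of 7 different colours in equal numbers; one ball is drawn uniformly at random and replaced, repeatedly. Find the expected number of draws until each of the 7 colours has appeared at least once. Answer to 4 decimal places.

Split into phases: going from k distinct to k+1 distinct takes on average 7/(7-k) draws.
E[T] = 7/7 + 7/6 + 7/5 + ... + 7/2 + 7/1 = 7·H_{7}.
H_{7} = 2.59286, so E[T] = 18.15000.

18.1500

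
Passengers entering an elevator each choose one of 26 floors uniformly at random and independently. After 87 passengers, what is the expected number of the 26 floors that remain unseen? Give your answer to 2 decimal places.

For each floor, P(unseen after 87) = (25/26)^87 = 0.033.
By linearity of expectation, E[unseen] = 26·(25/26)^87 = 0.857.

0.86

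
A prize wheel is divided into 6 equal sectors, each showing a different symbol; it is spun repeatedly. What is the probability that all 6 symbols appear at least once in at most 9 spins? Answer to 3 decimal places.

0.189

By inclusion–exclusion over which symbols are missing,
P(all seen) = Σ_{j=0}^{6} (-1)^j C(6,j)((6-j)/6)^9
= 1.0000 - 1.1628 + 0.3902 - 0.0391 + 0.0008 - 0.0000 + 0.0000
= 0.1890.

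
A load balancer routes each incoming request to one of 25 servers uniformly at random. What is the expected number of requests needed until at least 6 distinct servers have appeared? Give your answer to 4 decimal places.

With k distinct servers already seen, the next new one arrives after an expected 25/(25-k) requests.
Sum over k = 0,...,5: E = 25/25 + 25/24 + 25/23 + 25/22 + 25/21 + 25/20 = 6.70546.

6.7055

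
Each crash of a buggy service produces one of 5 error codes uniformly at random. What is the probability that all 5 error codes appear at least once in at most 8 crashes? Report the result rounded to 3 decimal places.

0.323

Let A_i be the event that error code i is missing after 8 crashes. By inclusion–exclusion on the A_i,
P(all seen) = Σ_{j=0}^{5} (-1)^j C(5,j)((5-j)/5)^8
= 1.0000 - 0.8389 + 0.1680 - 0.0066 + 0.0000 - 0.0000
= 0.3226.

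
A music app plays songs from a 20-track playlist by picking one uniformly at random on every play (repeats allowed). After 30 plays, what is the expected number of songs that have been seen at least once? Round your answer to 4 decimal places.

15.7072

For each song, P(seen in 30 plays) = 1 - (19/20)^30 = 0.78536.
By linearity of expectation, E[distinct seen] = 20·(1 - (19/20)^30) = 15.70722.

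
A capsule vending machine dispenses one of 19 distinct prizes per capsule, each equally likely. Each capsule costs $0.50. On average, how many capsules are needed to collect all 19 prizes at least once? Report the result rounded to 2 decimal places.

After k distinct prizes have appeared, the next capsule gives a new one with probability (19-k)/19, so the expected wait for the (k+1)-th is 19/(19-k).
E[T] = 19/19 + 19/18 + 19/17 + ... + 19/2 + 19/1 = 19·H_{19}.
H_{19} = 3.548, so E[T] = 67.407.

67.41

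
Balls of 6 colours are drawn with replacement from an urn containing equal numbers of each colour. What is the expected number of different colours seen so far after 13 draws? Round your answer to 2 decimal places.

For each colour, P(seen in 13 draws) = 1 - (5/6)^13 = 0.907.
By linearity of expectation, E[distinct seen] = 6·(1 - (5/6)^13) = 5.439.

5.44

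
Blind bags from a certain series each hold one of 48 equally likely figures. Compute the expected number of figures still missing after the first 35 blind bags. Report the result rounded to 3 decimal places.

22.973

For each figure, P(unseen after 35) = (47/48)^35 = 0.4786.
By linearity of expectation, E[unseen] = 48·(47/48)^35 = 22.9733.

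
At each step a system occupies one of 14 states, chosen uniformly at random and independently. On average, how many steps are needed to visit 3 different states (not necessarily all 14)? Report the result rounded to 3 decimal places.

3.244

With k distinct states already seen, the next new one arrives after an expected 14/(14-k) steps.
Sum over k = 0,...,2: E = 14/14 + 14/13 + 14/12 = 3.2436.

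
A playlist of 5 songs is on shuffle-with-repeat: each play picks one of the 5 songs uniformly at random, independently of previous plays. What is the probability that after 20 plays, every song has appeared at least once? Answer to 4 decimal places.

By inclusion–exclusion over which songs are missing,
P(all seen) = Σ_{j=0}^{5} (-1)^j C(5,j)((5-j)/5)^20
= 1.00000 - 0.05765 + 0.00037 - 0.00000 + 0.00000 - 0.00000
= 0.94272.

0.9427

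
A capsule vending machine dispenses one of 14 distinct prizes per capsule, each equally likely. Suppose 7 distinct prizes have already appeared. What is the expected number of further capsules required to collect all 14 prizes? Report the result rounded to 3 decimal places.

The wait to go from k to k+1 distinct prizes is geometric with mean 14/(14-k).
Sum over k = 7,...,13: E = 14/7 + 14/6 + 14/5 + ... + 14/2 + 14/1 = 36.3000.

36.300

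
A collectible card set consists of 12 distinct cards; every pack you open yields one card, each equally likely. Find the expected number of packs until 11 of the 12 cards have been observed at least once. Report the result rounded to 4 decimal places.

25.2385

With k distinct cards already seen, the next new one arrives after an expected 12/(12-k) packs.
Sum over k = 0,...,10: E = 12/12 + 12/11 + 12/10 + ... + 12/3 + 12/2 = 25.23853.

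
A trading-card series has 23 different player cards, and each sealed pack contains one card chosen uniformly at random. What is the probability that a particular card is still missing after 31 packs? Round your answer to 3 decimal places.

Each pack misses the fixed card with probability (23-1)/23 = 22/23, independently.
P(still missing after 31) = (22/23)^31 = 0.2521.

0.252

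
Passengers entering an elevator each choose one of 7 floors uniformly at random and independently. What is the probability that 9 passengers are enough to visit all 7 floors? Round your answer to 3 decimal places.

0.058

By inclusion–exclusion over which floors are missing,
P(all seen) = Σ_{j=0}^{7} (-1)^j C(7,j)((7-j)/7)^9
= 1.0000 - 1.7481 + 1.0164 - 0.2274 + 0.0171 - 0.0003 + 0.0000 - 0.0000
= 0.0577.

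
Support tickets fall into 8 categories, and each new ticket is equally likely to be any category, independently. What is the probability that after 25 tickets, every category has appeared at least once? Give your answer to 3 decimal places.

Let A_i be the event that category i is missing after 25 tickets. By inclusion–exclusion on the A_i,
P(all seen) = Σ_{j=0}^{8} (-1)^j C(8,j)((8-j)/8)^25
= 1.0000 - 0.2840 + 0.0211 - 0.0004 + 0.0000 - 0.0000 + 0.0000 - 0.0000 + 0.0000
= 0.7366.

0.737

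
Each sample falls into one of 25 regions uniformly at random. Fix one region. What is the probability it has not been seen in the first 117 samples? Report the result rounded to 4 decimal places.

On each sample the fixed region fails to appear with probability 24/25.
P(still missing after 117) = (24/25)^117 = 0.00843.

0.0084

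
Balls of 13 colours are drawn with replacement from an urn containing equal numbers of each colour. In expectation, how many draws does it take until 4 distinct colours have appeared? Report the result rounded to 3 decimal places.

With k distinct colours already seen, the next new one arrives after an expected 13/(13-k) draws.
Sum over k = 0,...,3: E = 13/13 + 13/12 + 13/11 + 13/10 = 4.5652.

4.565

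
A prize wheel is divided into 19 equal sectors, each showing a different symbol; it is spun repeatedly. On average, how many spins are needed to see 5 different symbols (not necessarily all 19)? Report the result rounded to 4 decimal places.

With k distinct symbols already seen, the next new one arrives after an expected 19/(19-k) spins.
Sum over k = 0,...,4: E = 19/19 + 19/18 + 19/17 + 19/16 + 19/15 = 5.62737.

5.6274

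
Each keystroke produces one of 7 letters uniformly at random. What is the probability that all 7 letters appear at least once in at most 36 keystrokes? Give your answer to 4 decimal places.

By inclusion–exclusion over which letters are missing,
P(all seen) = Σ_{j=0}^{7} (-1)^j C(7,j)((7-j)/7)^36
= 1.00000 - 0.02723 + 0.00012 - 0.00000 + 0.00000 - 0.00000 + 0.00000 - 0.00000
= 0.97289.

0.9729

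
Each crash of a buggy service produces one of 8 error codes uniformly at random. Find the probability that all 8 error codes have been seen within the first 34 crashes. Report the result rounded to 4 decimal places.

By inclusion–exclusion over which error codes are missing,
P(all seen) = Σ_{j=0}^{8} (-1)^j C(8,j)((8-j)/8)^34
= 1.00000 - 0.08538 + 0.00158 - 0.00001 + 0.00000 - 0.00000 + 0.00000 - 0.00000 + 0.00000
= 0.91619.

0.9162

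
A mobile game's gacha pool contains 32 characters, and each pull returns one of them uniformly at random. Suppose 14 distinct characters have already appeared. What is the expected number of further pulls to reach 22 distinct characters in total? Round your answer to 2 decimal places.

With k distinct characters already seen, the next new one takes an expected 32/(32-k) pulls.
Sum over k = 14,...,21: E = 32/18 + 32/17 + 32/16 + ... + 32/12 + 32/11 = 18.116.

18.12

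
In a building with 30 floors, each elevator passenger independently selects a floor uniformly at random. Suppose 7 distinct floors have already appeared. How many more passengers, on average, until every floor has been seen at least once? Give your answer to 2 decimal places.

112.03

With k distinct floors already seen, the next new one takes an expected 30/(30-k) passengers.
Sum over k = 7,...,29: E = 30/23 + 30/22 + 30/21 + ... + 30/2 + 30/1 = 112.029.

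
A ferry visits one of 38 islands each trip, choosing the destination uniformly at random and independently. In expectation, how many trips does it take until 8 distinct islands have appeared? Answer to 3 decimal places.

8.851

Going from k to k+1 distinct takes a geometric number of trips with mean 38/(38-k).
Sum over k = 0,...,7: E = 38/38 + 38/37 + 38/36 + ... + 38/32 + 38/31 = 8.8508.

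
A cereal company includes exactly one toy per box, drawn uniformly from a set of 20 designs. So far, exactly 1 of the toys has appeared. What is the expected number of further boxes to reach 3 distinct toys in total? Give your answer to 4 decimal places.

2.1637

The wait to go from k to k+1 distinct toys is geometric with mean 20/(20-k).
Sum over k = 1,...,2: E = 20/19 + 20/18 = 2.16374.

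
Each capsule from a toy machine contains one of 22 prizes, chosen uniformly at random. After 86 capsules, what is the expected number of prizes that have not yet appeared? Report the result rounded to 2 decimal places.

For each prize, P(unseen after 86) = (21/22)^86 = 0.018.
By linearity of expectation, E[unseen] = 22·(21/22)^86 = 0.403.

0.40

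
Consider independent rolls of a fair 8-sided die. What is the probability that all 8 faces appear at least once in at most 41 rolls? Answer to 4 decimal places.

By inclusion–exclusion over which faces are missing,
P(all seen) = Σ_{j=0}^{8} (-1)^j C(8,j)((8-j)/8)^41
= 1.00000 - 0.03353 + 0.00021 - 0.00000 + 0.00000 - 0.00000 + 0.00000 - 0.00000 + 0.00000
= 0.96668.

0.9667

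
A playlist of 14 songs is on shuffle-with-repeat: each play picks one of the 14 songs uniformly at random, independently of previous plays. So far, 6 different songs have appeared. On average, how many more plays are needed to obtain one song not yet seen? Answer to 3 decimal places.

Each play yields a new song with probability (14-6)/14 = 8/14, so the wait is geometric with mean 14/8.
E = 14/8 = 1.7500.

1.750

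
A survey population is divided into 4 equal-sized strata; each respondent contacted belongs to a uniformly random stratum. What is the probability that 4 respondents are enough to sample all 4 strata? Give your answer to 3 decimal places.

By inclusion–exclusion over which strata are missing,
P(all seen) = Σ_{j=0}^{4} (-1)^j C(4,j)((4-j)/4)^4
= 1.0000 - 1.2656 + 0.3750 - 0.0156 + 0.0000
= 0.0938.

0.094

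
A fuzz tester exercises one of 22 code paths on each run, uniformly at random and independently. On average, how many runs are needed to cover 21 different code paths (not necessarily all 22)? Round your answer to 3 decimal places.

With k distinct code paths already seen, the next new one arrives after an expected 22/(22-k) runs.
Sum over k = 0,...,20: E = 22/22 + 22/21 + 22/20 + ... + 22/3 + 22/2 = 59.1979.

59.198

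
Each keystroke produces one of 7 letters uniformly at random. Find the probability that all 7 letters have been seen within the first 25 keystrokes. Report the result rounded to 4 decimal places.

0.8562

Let A_i be the event that letter i is missing after 25 keystrokes. By inclusion–exclusion on the A_i,
P(all seen) = Σ_{j=0}^{7} (-1)^j C(7,j)((7-j)/7)^25
= 1.00000 - 0.14840 + 0.00467 - 0.00003 + 0.00000 - 0.00000 + 0.00000 - 0.00000
= 0.85624.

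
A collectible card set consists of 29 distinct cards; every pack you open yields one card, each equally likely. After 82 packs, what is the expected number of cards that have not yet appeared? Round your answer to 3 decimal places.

1.632

For each card, P(unseen after 82) = (28/29)^82 = 0.0563.
By linearity of expectation, E[unseen] = 29·(28/29)^82 = 1.6320.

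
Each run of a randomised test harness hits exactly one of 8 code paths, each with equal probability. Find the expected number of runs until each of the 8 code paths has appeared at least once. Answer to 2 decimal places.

Split into phases: going from k distinct to k+1 distinct takes on average 8/(8-k) runs.
E[T] = 8/8 + 8/7 + 8/6 + ... + 8/2 + 8/1 = 8·H_{8}.
H_{8} = 2.718, so E[T] = 21.743.

21.74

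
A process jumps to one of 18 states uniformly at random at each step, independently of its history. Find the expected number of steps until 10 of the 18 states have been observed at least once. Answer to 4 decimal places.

Going from k to k+1 distinct takes a geometric number of steps with mean 18/(18-k).
Sum over k = 0,...,9: E = 18/18 + 18/17 + 18/16 + ... + 18/10 + 18/9 = 13.99052.

13.9905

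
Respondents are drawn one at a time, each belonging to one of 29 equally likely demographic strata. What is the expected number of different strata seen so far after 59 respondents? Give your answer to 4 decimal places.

25.3420

For each stratum, P(seen in 59 respondents) = 1 - (28/29)^59 = 0.87386.
By linearity of expectation, E[distinct seen] = 29·(1 - (28/29)^59) = 25.34203.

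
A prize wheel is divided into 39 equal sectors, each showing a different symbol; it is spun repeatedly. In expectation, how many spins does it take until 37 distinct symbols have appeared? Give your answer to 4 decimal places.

With k distinct symbols already seen, the next new one arrives after an expected 39/(39-k) spins.
Sum over k = 0,...,36: E = 39/39 + 39/38 + 39/37 + ... + 39/4 + 39/3 = 107.38818.

107.3882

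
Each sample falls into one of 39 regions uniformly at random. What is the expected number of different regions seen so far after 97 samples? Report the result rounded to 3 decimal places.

For each region, P(seen in 97 samples) = 1 - (38/39)^97 = 0.9195.
By linearity of expectation, E[distinct seen] = 39·(1 - (38/39)^97) = 35.8609.

35.861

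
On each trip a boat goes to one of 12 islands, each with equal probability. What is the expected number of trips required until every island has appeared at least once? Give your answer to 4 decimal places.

37.2385

After k distinct islands have appeared, the next trip gives a new one with probability (12-k)/12, so the expected wait for the (k+1)-th is 12/(12-k).
E[T] = 12/12 + 12/11 + 12/10 + ... + 12/2 + 12/1 = 12·H_{12}.
H_{12} = 3.10321, so E[T] = 37.23853.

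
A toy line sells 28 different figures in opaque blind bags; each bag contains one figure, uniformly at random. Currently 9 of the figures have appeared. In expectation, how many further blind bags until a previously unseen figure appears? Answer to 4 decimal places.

1.4737

The number of blind bags until the next new figure is geometric with success probability 19/28, so its mean is 28/19.
E = 28/19 = 1.47368.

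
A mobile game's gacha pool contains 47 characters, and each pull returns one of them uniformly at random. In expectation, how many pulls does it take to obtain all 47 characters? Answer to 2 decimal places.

208.58

The wait to go from k to k+1 distinct characters is geometric with mean 47/(47-k).
E[T] = 47/47 + 47/46 + 47/45 + ... + 47/2 + 47/1 = 47·H_{47}.
H_{47} = 4.438, so E[T] = 208.584.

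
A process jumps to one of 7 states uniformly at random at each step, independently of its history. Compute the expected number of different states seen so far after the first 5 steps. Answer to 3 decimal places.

For each state, P(seen in 5 steps) = 1 - (6/7)^5 = 0.5373.
By linearity of expectation, E[distinct seen] = 7·(1 - (6/7)^5) = 3.7613.

3.761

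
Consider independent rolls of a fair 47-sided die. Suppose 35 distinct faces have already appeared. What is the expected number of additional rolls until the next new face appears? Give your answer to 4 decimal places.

The number of rolls until the next new face is geometric with success probability 12/47, so its mean is 47/12.
E = 47/12 = 3.91667.

3.9167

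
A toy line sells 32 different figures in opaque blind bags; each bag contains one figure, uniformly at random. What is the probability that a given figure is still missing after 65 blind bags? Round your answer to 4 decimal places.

0.1270

Each blind bag misses the fixed figure with probability (32-1)/32 = 31/32, independently.
P(still missing after 65) = (31/32)^65 = 0.12699.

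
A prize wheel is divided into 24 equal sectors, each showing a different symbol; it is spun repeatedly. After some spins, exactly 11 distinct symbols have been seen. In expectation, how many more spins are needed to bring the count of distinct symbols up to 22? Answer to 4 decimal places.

The wait to go from k to k+1 distinct symbols is geometric with mean 24/(24-k).
Sum over k = 11,...,21: E = 24/13 + 24/12 + 24/11 + ... + 24/4 + 24/3 = 40.32321.

40.3232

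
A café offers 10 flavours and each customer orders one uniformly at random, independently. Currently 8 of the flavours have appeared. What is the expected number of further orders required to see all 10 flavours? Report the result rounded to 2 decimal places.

From k distinct to k+1 distinct takes on average 10/(10-k) orders.
Sum over k = 8,...,9: E = 10/2 + 10/1 = 15.000.

15.00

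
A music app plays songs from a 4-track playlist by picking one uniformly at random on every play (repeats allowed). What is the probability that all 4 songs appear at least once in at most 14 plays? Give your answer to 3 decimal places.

Let A_i be the event that song i is missing after 14 plays. By inclusion–exclusion on the A_i,
P(all seen) = Σ_{j=0}^{4} (-1)^j C(4,j)((4-j)/4)^14
= 1.0000 - 0.0713 + 0.0004 - 0.0000 + 0.0000
= 0.9291.

0.929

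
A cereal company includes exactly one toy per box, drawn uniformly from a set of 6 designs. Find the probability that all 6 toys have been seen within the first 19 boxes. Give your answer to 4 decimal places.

0.8189

By inclusion–exclusion over which toys are missing,
P(all seen) = Σ_{j=0}^{6} (-1)^j C(6,j)((6-j)/6)^19
= 1.00000 - 0.18781 + 0.00677 - 0.00004 + 0.00000 - 0.00000 + 0.00000
= 0.81892.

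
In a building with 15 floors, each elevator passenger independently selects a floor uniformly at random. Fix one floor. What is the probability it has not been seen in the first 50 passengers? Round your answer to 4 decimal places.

0.0318

On each passenger the fixed floor fails to appear with probability 14/15.
P(still missing after 50) = (14/15)^50 = 0.03176.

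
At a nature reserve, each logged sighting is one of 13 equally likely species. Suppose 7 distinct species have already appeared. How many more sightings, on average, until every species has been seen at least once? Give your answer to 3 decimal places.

From k distinct to k+1 distinct takes on average 13/(13-k) sightings.
Sum over k = 7,...,12: E = 13/6 + 13/5 + 13/4 + 13/3 + 13/2 + 13/1 = 31.8500.

31.850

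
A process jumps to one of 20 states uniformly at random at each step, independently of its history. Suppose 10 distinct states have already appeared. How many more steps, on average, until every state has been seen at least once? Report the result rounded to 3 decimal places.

The wait to go from k to k+1 distinct states is geometric with mean 20/(20-k).
Sum over k = 10,...,19: E = 20/10 + 20/9 + 20/8 + ... + 20/2 + 20/1 = 58.5794.

58.579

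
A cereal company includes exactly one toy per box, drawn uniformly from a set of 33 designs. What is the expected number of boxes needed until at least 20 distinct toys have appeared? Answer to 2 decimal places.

29.99

With k distinct toys already seen, the next new one arrives after an expected 33/(33-k) boxes.
Sum over k = 0,...,19: E = 33/33 + 33/32 + 33/31 + ... + 33/15 + 33/14 = 29.986.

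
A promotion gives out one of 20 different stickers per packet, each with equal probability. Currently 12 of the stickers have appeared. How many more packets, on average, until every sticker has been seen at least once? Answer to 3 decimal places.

From k distinct to k+1 distinct takes on average 20/(20-k) packets.
Sum over k = 12,...,19: E = 20/8 + 20/7 + 20/6 + ... + 20/2 + 20/1 = 54.3571.

54.357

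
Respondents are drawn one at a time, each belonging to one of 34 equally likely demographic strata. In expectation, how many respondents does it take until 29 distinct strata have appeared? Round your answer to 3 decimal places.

62.386

Going from k to k+1 distinct takes a geometric number of respondents with mean 34/(34-k).
Sum over k = 0,...,28: E = 34/34 + 34/33 + 34/32 + ... + 34/7 + 34/6 = 62.3858.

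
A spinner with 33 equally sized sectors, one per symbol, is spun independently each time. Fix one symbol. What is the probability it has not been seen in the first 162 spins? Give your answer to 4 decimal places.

0.0068

Each spin misses the fixed symbol with probability (33-1)/33 = 32/33, independently.
P(still missing after 162) = (32/33)^162 = 0.00684.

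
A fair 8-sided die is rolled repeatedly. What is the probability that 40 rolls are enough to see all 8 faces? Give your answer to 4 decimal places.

0.9620

By inclusion–exclusion over which faces are missing,
P(all seen) = Σ_{j=0}^{8} (-1)^j C(8,j)((8-j)/8)^40
= 1.00000 - 0.03832 + 0.00028 - 0.00000 + 0.00000 - 0.00000 + 0.00000 - 0.00000 + 0.00000
= 0.96196.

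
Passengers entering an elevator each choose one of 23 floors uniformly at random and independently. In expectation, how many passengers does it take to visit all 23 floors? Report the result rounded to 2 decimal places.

The wait to go from k to k+1 distinct floors is geometric with mean 23/(23-k).
E[T] = 23/23 + 23/22 + 23/21 + ... + 23/2 + 23/1 = 23·H_{23}.
H_{23} = 3.734, so E[T] = 85.889.

85.89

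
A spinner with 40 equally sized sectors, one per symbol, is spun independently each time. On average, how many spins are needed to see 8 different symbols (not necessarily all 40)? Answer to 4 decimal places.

8.8019

Going from k to k+1 distinct takes a geometric number of spins with mean 40/(40-k).
Sum over k = 0,...,7: E = 40/40 + 40/39 + 40/38 + ... + 40/34 + 40/33 = 8.80191.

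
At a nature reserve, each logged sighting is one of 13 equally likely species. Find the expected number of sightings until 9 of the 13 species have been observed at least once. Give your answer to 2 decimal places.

14.26

With k distinct species already seen, the next new one arrives after an expected 13/(13-k) sightings.
Sum over k = 0,...,8: E = 13/13 + 13/12 + 13/11 + ... + 13/6 + 13/5 = 14.258.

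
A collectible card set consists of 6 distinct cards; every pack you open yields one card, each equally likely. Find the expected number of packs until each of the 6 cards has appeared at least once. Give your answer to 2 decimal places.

14.70

The wait to go from k to k+1 distinct cards is geometric with mean 6/(6-k).
E[T] = 6/6 + 6/5 + 6/4 + 6/3 + 6/2 + 6/1 = 6·H_{6}.
H_{6} = 2.450, so E[T] = 14.700.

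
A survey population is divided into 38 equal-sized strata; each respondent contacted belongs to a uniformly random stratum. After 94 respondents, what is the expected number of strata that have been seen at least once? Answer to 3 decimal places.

For each stratum, P(seen in 94 respondents) = 1 - (37/38)^94 = 0.9185.
By linearity of expectation, E[distinct seen] = 38·(1 - (37/38)^94) = 34.9020.

34.902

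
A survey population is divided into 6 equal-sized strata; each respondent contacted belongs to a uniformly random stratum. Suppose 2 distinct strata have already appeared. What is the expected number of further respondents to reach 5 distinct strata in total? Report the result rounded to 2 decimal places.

6.50

From k distinct to k+1 distinct takes on average 6/(6-k) respondents.
Sum over k = 2,...,4: E = 6/4 + 6/3 + 6/2 = 6.500.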